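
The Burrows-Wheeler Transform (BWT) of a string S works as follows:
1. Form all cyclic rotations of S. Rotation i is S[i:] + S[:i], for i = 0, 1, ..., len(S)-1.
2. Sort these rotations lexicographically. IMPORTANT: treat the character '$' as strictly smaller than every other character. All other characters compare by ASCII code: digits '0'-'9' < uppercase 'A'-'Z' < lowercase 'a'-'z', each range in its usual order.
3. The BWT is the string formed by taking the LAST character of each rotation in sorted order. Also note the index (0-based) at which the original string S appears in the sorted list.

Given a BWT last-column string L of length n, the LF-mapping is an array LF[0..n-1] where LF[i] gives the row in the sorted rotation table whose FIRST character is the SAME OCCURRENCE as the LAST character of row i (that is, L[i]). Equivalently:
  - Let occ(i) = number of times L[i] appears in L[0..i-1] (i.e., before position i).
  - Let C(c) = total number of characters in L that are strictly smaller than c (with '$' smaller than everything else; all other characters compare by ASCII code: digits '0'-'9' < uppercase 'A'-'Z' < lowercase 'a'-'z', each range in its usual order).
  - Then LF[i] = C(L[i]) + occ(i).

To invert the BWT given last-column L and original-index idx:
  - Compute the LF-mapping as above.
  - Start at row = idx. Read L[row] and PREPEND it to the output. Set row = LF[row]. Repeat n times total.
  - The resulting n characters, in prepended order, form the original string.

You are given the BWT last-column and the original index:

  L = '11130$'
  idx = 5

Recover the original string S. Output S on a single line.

Answer: 31011$

Derivation:
LF mapping: 2 3 4 5 1 0
Walk LF starting at row 5, prepending L[row]:
  step 1: row=5, L[5]='$', prepend. Next row=LF[5]=0
  step 2: row=0, L[0]='1', prepend. Next row=LF[0]=2
  step 3: row=2, L[2]='1', prepend. Next row=LF[2]=4
  step 4: row=4, L[4]='0', prepend. Next row=LF[4]=1
  step 5: row=1, L[1]='1', prepend. Next row=LF[1]=3
  step 6: row=3, L[3]='3', prepend. Next row=LF[3]=5
Reversed output: 31011$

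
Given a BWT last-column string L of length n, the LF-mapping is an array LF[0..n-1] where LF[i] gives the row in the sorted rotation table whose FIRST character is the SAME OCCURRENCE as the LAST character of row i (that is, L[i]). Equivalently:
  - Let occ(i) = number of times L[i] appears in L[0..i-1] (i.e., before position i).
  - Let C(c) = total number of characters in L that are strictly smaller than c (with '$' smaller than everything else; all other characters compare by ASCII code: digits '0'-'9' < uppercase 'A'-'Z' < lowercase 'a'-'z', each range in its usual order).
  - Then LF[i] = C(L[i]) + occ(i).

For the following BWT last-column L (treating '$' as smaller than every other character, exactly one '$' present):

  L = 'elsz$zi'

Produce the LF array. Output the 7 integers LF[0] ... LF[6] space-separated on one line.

Char counts: '$':1, 'e':1, 'i':1, 'l':1, 's':1, 'z':2
C (first-col start): C('$')=0, C('e')=1, C('i')=2, C('l')=3, C('s')=4, C('z')=5
L[0]='e': occ=0, LF[0]=C('e')+0=1+0=1
L[1]='l': occ=0, LF[1]=C('l')+0=3+0=3
L[2]='s': occ=0, LF[2]=C('s')+0=4+0=4
L[3]='z': occ=0, LF[3]=C('z')+0=5+0=5
L[4]='$': occ=0, LF[4]=C('$')+0=0+0=0
L[5]='z': occ=1, LF[5]=C('z')+1=5+1=6
L[6]='i': occ=0, LF[6]=C('i')+0=2+0=2

Answer: 1 3 4 5 0 6 2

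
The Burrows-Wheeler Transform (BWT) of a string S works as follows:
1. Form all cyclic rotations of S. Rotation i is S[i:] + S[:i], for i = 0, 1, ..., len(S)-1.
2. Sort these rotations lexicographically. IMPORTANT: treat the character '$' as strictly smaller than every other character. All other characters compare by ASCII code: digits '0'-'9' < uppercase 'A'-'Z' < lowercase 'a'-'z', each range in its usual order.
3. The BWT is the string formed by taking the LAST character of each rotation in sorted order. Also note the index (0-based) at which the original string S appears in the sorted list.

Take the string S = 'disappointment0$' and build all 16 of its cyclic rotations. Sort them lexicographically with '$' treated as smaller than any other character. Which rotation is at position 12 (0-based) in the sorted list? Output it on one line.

Answer: ppointment0$disa

Derivation:
All 16 rotations (rotation i = S[i:]+S[:i]):
  rot[0] = disappointment0$
  rot[1] = isappointment0$d
  rot[2] = sappointment0$di
  rot[3] = appointment0$dis
  rot[4] = ppointment0$disa
  rot[5] = pointment0$disap
  rot[6] = ointment0$disapp
  rot[7] = intment0$disappo
  rot[8] = ntment0$disappoi
  rot[9] = tment0$disappoin
  rot[10] = ment0$disappoint
  rot[11] = ent0$disappointm
  rot[12] = nt0$disappointme
  rot[13] = t0$disappointmen
  rot[14] = 0$disappointment
  rot[15] = $disappointment0
Sorted (with $ < everything):
  sorted[0] = $disappointment0
  sorted[1] = 0$disappointment
  sorted[2] = appointment0$dis
  sorted[3] = disappointment0$
  sorted[4] = ent0$disappointm
  sorted[5] = intment0$disappo
  sorted[6] = isappointment0$d
  sorted[7] = ment0$disappoint
  sorted[8] = nt0$disappointme
  sorted[9] = ntment0$disappoi
  sorted[10] = ointment0$disapp
  sorted[11] = pointment0$disap
  sorted[12] = ppointment0$disa
  sorted[13] = sappointment0$di
  sorted[14] = t0$disappointmen
  sorted[15] = tment0$disappoin
sorted[12] = ppointment0$disa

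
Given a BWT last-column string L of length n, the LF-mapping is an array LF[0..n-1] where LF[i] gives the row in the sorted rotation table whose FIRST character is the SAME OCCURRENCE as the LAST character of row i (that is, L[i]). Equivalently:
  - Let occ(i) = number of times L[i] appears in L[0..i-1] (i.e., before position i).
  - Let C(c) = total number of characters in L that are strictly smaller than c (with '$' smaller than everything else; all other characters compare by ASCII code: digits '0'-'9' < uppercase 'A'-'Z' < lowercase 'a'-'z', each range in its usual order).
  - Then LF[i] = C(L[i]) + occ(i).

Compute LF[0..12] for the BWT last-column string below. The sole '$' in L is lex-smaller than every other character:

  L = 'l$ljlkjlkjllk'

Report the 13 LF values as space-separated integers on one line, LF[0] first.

Char counts: '$':1, 'j':3, 'k':3, 'l':6
C (first-col start): C('$')=0, C('j')=1, C('k')=4, C('l')=7
L[0]='l': occ=0, LF[0]=C('l')+0=7+0=7
L[1]='$': occ=0, LF[1]=C('$')+0=0+0=0
L[2]='l': occ=1, LF[2]=C('l')+1=7+1=8
L[3]='j': occ=0, LF[3]=C('j')+0=1+0=1
L[4]='l': occ=2, LF[4]=C('l')+2=7+2=9
L[5]='k': occ=0, LF[5]=C('k')+0=4+0=4
L[6]='j': occ=1, LF[6]=C('j')+1=1+1=2
L[7]='l': occ=3, LF[7]=C('l')+3=7+3=10
L[8]='k': occ=1, LF[8]=C('k')+1=4+1=5
L[9]='j': occ=2, LF[9]=C('j')+2=1+2=3
L[10]='l': occ=4, LF[10]=C('l')+4=7+4=11
L[11]='l': occ=5, LF[11]=C('l')+5=7+5=12
L[12]='k': occ=2, LF[12]=C('k')+2=4+2=6

Answer: 7 0 8 1 9 4 2 10 5 3 11 12 6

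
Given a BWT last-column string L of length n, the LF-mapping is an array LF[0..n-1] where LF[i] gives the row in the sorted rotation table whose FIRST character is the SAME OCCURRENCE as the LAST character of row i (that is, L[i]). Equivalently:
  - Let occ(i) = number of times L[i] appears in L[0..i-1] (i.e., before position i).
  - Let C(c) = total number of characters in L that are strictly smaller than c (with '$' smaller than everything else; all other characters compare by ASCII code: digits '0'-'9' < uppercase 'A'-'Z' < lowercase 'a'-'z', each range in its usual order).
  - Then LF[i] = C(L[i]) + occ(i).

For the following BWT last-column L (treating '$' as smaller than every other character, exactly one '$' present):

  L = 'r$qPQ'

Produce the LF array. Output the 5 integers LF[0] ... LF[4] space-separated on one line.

Char counts: '$':1, 'P':1, 'Q':1, 'q':1, 'r':1
C (first-col start): C('$')=0, C('P')=1, C('Q')=2, C('q')=3, C('r')=4
L[0]='r': occ=0, LF[0]=C('r')+0=4+0=4
L[1]='$': occ=0, LF[1]=C('$')+0=0+0=0
L[2]='q': occ=0, LF[2]=C('q')+0=3+0=3
L[3]='P': occ=0, LF[3]=C('P')+0=1+0=1
L[4]='Q': occ=0, LF[4]=C('Q')+0=2+0=2

Answer: 4 0 3 1 2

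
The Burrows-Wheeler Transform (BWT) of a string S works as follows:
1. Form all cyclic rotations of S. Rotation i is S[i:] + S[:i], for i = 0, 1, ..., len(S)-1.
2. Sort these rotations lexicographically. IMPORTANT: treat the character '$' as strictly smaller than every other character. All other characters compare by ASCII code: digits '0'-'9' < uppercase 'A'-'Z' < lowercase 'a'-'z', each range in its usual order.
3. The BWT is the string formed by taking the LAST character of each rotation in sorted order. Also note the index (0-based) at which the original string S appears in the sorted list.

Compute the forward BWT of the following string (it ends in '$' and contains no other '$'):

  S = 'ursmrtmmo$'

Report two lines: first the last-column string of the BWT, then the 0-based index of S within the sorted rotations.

All 10 rotations (rotation i = S[i:]+S[:i]):
  rot[0] = ursmrtmmo$
  rot[1] = rsmrtmmo$u
  rot[2] = smrtmmo$ur
  rot[3] = mrtmmo$urs
  rot[4] = rtmmo$ursm
  rot[5] = tmmo$ursmr
  rot[6] = mmo$ursmrt
  rot[7] = mo$ursmrtm
  rot[8] = o$ursmrtmm
  rot[9] = $ursmrtmmo
Sorted (with $ < everything):
  sorted[0] = $ursmrtmmo  (last char: 'o')
  sorted[1] = mmo$ursmrt  (last char: 't')
  sorted[2] = mo$ursmrtm  (last char: 'm')
  sorted[3] = mrtmmo$urs  (last char: 's')
  sorted[4] = o$ursmrtmm  (last char: 'm')
  sorted[5] = rsmrtmmo$u  (last char: 'u')
  sorted[6] = rtmmo$ursm  (last char: 'm')
  sorted[7] = smrtmmo$ur  (last char: 'r')
  sorted[8] = tmmo$ursmr  (last char: 'r')
  sorted[9] = ursmrtmmo$  (last char: '$')
Last column: otmsmumrr$
Original string S is at sorted index 9

Answer: otmsmumrr$
9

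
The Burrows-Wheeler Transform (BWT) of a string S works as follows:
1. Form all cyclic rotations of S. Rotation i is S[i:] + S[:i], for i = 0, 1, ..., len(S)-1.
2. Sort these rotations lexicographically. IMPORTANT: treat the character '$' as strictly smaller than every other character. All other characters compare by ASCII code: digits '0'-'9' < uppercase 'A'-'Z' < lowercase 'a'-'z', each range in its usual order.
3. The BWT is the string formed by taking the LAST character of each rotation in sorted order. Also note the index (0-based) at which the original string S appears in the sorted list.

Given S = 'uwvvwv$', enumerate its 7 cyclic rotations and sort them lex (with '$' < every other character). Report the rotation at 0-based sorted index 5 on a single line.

Answer: wv$uwvv

Derivation:
All 7 rotations (rotation i = S[i:]+S[:i]):
  rot[0] = uwvvwv$
  rot[1] = wvvwv$u
  rot[2] = vvwv$uw
  rot[3] = vwv$uwv
  rot[4] = wv$uwvv
  rot[5] = v$uwvvw
  rot[6] = $uwvvwv
Sorted (with $ < everything):
  sorted[0] = $uwvvwv
  sorted[1] = uwvvwv$
  sorted[2] = v$uwvvw
  sorted[3] = vvwv$uw
  sorted[4] = vwv$uwv
  sorted[5] = wv$uwvv
  sorted[6] = wvvwv$u
sorted[5] = wv$uwvv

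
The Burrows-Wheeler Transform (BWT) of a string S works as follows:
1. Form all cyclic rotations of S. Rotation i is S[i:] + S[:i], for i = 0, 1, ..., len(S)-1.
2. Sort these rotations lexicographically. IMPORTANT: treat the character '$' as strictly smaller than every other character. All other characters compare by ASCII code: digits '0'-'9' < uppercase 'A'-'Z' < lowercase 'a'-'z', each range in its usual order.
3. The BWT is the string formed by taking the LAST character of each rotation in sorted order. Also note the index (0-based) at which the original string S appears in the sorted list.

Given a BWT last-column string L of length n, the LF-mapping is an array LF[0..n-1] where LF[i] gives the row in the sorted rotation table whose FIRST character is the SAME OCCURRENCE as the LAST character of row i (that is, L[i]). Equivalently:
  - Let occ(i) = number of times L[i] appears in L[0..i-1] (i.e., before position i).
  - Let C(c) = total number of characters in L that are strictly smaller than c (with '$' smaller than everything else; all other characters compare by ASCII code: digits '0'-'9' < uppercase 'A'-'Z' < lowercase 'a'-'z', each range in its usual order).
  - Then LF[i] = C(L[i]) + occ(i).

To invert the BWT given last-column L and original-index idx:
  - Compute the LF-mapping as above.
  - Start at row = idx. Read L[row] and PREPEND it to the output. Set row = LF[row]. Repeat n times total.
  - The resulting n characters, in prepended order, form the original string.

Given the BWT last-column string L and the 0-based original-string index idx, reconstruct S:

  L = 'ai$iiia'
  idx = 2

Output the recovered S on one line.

LF mapping: 1 3 0 4 5 6 2
Walk LF starting at row 2, prepending L[row]:
  step 1: row=2, L[2]='$', prepend. Next row=LF[2]=0
  step 2: row=0, L[0]='a', prepend. Next row=LF[0]=1
  step 3: row=1, L[1]='i', prepend. Next row=LF[1]=3
  step 4: row=3, L[3]='i', prepend. Next row=LF[3]=4
  step 5: row=4, L[4]='i', prepend. Next row=LF[4]=5
  step 6: row=5, L[5]='i', prepend. Next row=LF[5]=6
  step 7: row=6, L[6]='a', prepend. Next row=LF[6]=2
Reversed output: aiiiia$

Answer: aiiiia$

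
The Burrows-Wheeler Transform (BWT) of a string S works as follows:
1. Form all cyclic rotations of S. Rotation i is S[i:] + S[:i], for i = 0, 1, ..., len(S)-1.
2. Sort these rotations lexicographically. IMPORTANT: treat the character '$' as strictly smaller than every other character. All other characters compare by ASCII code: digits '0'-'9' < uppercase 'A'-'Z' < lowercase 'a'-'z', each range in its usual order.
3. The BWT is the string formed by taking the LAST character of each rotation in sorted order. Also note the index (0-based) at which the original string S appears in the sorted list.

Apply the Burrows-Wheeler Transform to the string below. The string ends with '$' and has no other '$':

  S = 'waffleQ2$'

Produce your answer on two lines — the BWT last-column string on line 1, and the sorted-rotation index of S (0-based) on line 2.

Answer: 2Qewlaff$
8

Derivation:
All 9 rotations (rotation i = S[i:]+S[:i]):
  rot[0] = waffleQ2$
  rot[1] = affleQ2$w
  rot[2] = ffleQ2$wa
  rot[3] = fleQ2$waf
  rot[4] = leQ2$waff
  rot[5] = eQ2$waffl
  rot[6] = Q2$waffle
  rot[7] = 2$waffleQ
  rot[8] = $waffleQ2
Sorted (with $ < everything):
  sorted[0] = $waffleQ2  (last char: '2')
  sorted[1] = 2$waffleQ  (last char: 'Q')
  sorted[2] = Q2$waffle  (last char: 'e')
  sorted[3] = affleQ2$w  (last char: 'w')
  sorted[4] = eQ2$waffl  (last char: 'l')
  sorted[5] = ffleQ2$wa  (last char: 'a')
  sorted[6] = fleQ2$waf  (last char: 'f')
  sorted[7] = leQ2$waff  (last char: 'f')
  sorted[8] = waffleQ2$  (last char: '$')
Last column: 2Qewlaff$
Original string S is at sorted index 8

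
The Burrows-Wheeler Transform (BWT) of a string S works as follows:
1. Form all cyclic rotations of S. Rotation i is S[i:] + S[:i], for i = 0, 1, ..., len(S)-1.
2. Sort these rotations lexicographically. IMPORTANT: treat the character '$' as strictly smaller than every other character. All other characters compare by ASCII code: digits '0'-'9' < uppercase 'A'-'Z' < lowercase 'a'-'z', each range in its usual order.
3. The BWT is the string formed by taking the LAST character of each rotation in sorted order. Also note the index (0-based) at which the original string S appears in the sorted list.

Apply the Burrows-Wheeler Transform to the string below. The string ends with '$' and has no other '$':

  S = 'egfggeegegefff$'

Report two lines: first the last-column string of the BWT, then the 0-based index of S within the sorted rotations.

Answer: fggge$ffeggeeef
5

Derivation:
All 15 rotations (rotation i = S[i:]+S[:i]):
  rot[0] = egfggeegegefff$
  rot[1] = gfggeegegefff$e
  rot[2] = fggeegegefff$eg
  rot[3] = ggeegegefff$egf
  rot[4] = geegegefff$egfg
  rot[5] = eegegefff$egfgg
  rot[6] = egegefff$egfgge
  rot[7] = gegefff$egfggee
  rot[8] = egefff$egfggeeg
  rot[9] = gefff$egfggeege
  rot[10] = efff$egfggeegeg
  rot[11] = fff$egfggeegege
  rot[12] = ff$egfggeegegef
  rot[13] = f$egfggeegegeff
  rot[14] = $egfggeegegefff
Sorted (with $ < everything):
  sorted[0] = $egfggeegegefff  (last char: 'f')
  sorted[1] = eegegefff$egfgg  (last char: 'g')
  sorted[2] = efff$egfggeegeg  (last char: 'g')
  sorted[3] = egefff$egfggeeg  (last char: 'g')
  sorted[4] = egegefff$egfgge  (last char: 'e')
  sorted[5] = egfggeegegefff$  (last char: '$')
  sorted[6] = f$egfggeegegeff  (last char: 'f')
  sorted[7] = ff$egfggeegegef  (last char: 'f')
  sorted[8] = fff$egfggeegege  (last char: 'e')
  sorted[9] = fggeegegefff$eg  (last char: 'g')
  sorted[10] = geegegefff$egfg  (last char: 'g')
  sorted[11] = gefff$egfggeege  (last char: 'e')
  sorted[12] = gegefff$egfggee  (last char: 'e')
  sorted[13] = gfggeegegefff$e  (last char: 'e')
  sorted[14] = ggeegegefff$egf  (last char: 'f')
Last column: fggge$ffeggeeef
Original string S is at sorted index 5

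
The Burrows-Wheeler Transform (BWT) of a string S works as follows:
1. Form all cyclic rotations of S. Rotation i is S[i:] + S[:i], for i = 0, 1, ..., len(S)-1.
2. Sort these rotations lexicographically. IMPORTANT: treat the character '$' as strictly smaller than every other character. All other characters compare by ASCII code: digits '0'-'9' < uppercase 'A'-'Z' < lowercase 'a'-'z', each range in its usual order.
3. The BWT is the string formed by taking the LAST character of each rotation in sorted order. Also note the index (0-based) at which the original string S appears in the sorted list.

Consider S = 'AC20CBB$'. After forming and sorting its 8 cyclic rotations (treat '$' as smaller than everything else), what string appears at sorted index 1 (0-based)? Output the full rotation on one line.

All 8 rotations (rotation i = S[i:]+S[:i]):
  rot[0] = AC20CBB$
  rot[1] = C20CBB$A
  rot[2] = 20CBB$AC
  rot[3] = 0CBB$AC2
  rot[4] = CBB$AC20
  rot[5] = BB$AC20C
  rot[6] = B$AC20CB
  rot[7] = $AC20CBB
Sorted (with $ < everything):
  sorted[0] = $AC20CBB
  sorted[1] = 0CBB$AC2
  sorted[2] = 20CBB$AC
  sorted[3] = AC20CBB$
  sorted[4] = B$AC20CB
  sorted[5] = BB$AC20C
  sorted[6] = C20CBB$A
  sorted[7] = CBB$AC20
sorted[1] = 0CBB$AC2

Answer: 0CBB$AC2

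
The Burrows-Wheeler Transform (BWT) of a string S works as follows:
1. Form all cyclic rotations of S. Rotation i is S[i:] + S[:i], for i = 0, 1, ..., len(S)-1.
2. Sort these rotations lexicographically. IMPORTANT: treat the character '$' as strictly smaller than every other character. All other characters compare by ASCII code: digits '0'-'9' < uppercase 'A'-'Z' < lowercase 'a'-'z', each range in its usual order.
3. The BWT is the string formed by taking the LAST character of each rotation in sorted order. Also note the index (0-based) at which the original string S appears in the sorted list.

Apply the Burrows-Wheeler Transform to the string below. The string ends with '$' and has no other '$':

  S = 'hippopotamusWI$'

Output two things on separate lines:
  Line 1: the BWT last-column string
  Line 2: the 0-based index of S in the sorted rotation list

Answer: IWst$happpoiuom
4

Derivation:
All 15 rotations (rotation i = S[i:]+S[:i]):
  rot[0] = hippopotamusWI$
  rot[1] = ippopotamusWI$h
  rot[2] = ppopotamusWI$hi
  rot[3] = popotamusWI$hip
  rot[4] = opotamusWI$hipp
  rot[5] = potamusWI$hippo
  rot[6] = otamusWI$hippop
  rot[7] = tamusWI$hippopo
  rot[8] = amusWI$hippopot
  rot[9] = musWI$hippopota
  rot[10] = usWI$hippopotam
  rot[11] = sWI$hippopotamu
  rot[12] = WI$hippopotamus
  rot[13] = I$hippopotamusW
  rot[14] = $hippopotamusWI
Sorted (with $ < everything):
  sorted[0] = $hippopotamusWI  (last char: 'I')
  sorted[1] = I$hippopotamusW  (last char: 'W')
  sorted[2] = WI$hippopotamus  (last char: 's')
  sorted[3] = amusWI$hippopot  (last char: 't')
  sorted[4] = hippopotamusWI$  (last char: '$')
  sorted[5] = ippopotamusWI$h  (last char: 'h')
  sorted[6] = musWI$hippopota  (last char: 'a')
  sorted[7] = opotamusWI$hipp  (last char: 'p')
  sorted[8] = otamusWI$hippop  (last char: 'p')
  sorted[9] = popotamusWI$hip  (last char: 'p')
  sorted[10] = potamusWI$hippo  (last char: 'o')
  sorted[11] = ppopotamusWI$hi  (last char: 'i')
  sorted[12] = sWI$hippopotamu  (last char: 'u')
  sorted[13] = tamusWI$hippopo  (last char: 'o')
  sorted[14] = usWI$hippopotam  (last char: 'm')
Last column: IWst$happpoiuom
Original string S is at sorted index 4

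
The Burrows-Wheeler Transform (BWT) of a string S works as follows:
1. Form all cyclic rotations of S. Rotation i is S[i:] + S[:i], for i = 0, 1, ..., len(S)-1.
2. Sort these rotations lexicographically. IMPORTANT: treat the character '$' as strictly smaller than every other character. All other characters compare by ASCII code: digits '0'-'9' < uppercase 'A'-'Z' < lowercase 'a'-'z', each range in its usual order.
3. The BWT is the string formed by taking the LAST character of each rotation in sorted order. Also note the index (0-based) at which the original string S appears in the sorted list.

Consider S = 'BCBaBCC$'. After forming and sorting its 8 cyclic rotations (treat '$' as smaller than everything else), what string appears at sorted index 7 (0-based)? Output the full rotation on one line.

Answer: aBCC$BCB

Derivation:
All 8 rotations (rotation i = S[i:]+S[:i]):
  rot[0] = BCBaBCC$
  rot[1] = CBaBCC$B
  rot[2] = BaBCC$BC
  rot[3] = aBCC$BCB
  rot[4] = BCC$BCBa
  rot[5] = CC$BCBaB
  rot[6] = C$BCBaBC
  rot[7] = $BCBaBCC
Sorted (with $ < everything):
  sorted[0] = $BCBaBCC
  sorted[1] = BCBaBCC$
  sorted[2] = BCC$BCBa
  sorted[3] = BaBCC$BC
  sorted[4] = C$BCBaBC
  sorted[5] = CBaBCC$B
  sorted[6] = CC$BCBaB
  sorted[7] = aBCC$BCB
sorted[7] = aBCC$BCB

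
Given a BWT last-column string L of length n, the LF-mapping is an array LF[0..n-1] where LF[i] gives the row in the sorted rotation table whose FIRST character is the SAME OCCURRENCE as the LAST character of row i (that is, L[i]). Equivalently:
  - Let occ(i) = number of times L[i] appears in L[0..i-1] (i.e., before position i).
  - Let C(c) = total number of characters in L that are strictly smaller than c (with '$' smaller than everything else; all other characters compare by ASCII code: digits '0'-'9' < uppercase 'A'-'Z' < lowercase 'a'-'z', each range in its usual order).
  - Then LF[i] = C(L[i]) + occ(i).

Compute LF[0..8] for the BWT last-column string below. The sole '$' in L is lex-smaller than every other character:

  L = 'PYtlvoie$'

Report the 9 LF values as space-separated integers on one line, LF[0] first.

Char counts: '$':1, 'P':1, 'Y':1, 'e':1, 'i':1, 'l':1, 'o':1, 't':1, 'v':1
C (first-col start): C('$')=0, C('P')=1, C('Y')=2, C('e')=3, C('i')=4, C('l')=5, C('o')=6, C('t')=7, C('v')=8
L[0]='P': occ=0, LF[0]=C('P')+0=1+0=1
L[1]='Y': occ=0, LF[1]=C('Y')+0=2+0=2
L[2]='t': occ=0, LF[2]=C('t')+0=7+0=7
L[3]='l': occ=0, LF[3]=C('l')+0=5+0=5
L[4]='v': occ=0, LF[4]=C('v')+0=8+0=8
L[5]='o': occ=0, LF[5]=C('o')+0=6+0=6
L[6]='i': occ=0, LF[6]=C('i')+0=4+0=4
L[7]='e': occ=0, LF[7]=C('e')+0=3+0=3
L[8]='$': occ=0, LF[8]=C('$')+0=0+0=0

Answer: 1 2 7 5 8 6 4 3 0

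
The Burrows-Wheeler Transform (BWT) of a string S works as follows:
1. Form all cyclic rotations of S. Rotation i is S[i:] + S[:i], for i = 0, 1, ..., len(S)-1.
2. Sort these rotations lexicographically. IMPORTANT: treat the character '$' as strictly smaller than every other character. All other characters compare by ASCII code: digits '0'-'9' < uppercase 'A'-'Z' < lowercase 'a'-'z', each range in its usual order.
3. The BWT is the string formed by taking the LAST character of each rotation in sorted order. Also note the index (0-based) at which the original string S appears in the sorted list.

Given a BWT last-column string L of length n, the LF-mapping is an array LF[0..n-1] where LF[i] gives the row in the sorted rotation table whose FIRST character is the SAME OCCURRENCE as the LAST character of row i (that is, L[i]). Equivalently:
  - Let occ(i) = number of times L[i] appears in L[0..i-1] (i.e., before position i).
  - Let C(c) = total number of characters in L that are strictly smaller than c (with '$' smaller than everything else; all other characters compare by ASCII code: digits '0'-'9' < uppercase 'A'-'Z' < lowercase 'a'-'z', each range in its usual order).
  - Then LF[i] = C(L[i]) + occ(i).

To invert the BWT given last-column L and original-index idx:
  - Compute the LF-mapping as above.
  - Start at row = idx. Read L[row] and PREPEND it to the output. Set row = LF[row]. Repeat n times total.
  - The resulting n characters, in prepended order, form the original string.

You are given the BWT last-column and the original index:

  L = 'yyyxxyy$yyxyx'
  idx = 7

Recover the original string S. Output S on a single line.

Answer: yxxyyyyxxyyy$

Derivation:
LF mapping: 5 6 7 1 2 8 9 0 10 11 3 12 4
Walk LF starting at row 7, prepending L[row]:
  step 1: row=7, L[7]='$', prepend. Next row=LF[7]=0
  step 2: row=0, L[0]='y', prepend. Next row=LF[0]=5
  step 3: row=5, L[5]='y', prepend. Next row=LF[5]=8
  step 4: row=8, L[8]='y', prepend. Next row=LF[8]=10
  step 5: row=10, L[10]='x', prepend. Next row=LF[10]=3
  step 6: row=3, L[3]='x', prepend. Next row=LF[3]=1
  step 7: row=1, L[1]='y', prepend. Next row=LF[1]=6
  step 8: row=6, L[6]='y', prepend. Next row=LF[6]=9
  step 9: row=9, L[9]='y', prepend. Next row=LF[9]=11
  step 10: row=11, L[11]='y', prepend. Next row=LF[11]=12
  step 11: row=12, L[12]='x', prepend. Next row=LF[12]=4
  step 12: row=4, L[4]='x', prepend. Next row=LF[4]=2
  step 13: row=2, L[2]='y', prepend. Next row=LF[2]=7
Reversed output: yxxyyyyxxyyy$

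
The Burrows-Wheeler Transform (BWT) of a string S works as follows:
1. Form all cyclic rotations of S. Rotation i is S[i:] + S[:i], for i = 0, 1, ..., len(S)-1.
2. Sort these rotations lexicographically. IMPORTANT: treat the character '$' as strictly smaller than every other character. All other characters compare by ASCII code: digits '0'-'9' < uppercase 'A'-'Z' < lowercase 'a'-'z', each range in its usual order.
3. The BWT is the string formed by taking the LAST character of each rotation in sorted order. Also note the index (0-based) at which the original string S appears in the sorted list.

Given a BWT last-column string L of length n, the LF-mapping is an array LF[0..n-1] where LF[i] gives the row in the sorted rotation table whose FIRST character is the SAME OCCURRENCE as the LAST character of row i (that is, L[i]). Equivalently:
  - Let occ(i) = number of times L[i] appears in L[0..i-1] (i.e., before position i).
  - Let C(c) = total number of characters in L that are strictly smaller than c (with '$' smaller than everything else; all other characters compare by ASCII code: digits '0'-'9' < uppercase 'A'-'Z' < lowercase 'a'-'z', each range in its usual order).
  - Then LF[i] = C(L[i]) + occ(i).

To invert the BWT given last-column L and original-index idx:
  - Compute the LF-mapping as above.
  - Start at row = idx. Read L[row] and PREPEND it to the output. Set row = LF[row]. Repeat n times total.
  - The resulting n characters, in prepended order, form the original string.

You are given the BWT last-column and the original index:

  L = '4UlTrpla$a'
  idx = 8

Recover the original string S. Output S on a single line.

LF mapping: 1 3 6 2 9 8 7 4 0 5
Walk LF starting at row 8, prepending L[row]:
  step 1: row=8, L[8]='$', prepend. Next row=LF[8]=0
  step 2: row=0, L[0]='4', prepend. Next row=LF[0]=1
  step 3: row=1, L[1]='U', prepend. Next row=LF[1]=3
  step 4: row=3, L[3]='T', prepend. Next row=LF[3]=2
  step 5: row=2, L[2]='l', prepend. Next row=LF[2]=6
  step 6: row=6, L[6]='l', prepend. Next row=LF[6]=7
  step 7: row=7, L[7]='a', prepend. Next row=LF[7]=4
  step 8: row=4, L[4]='r', prepend. Next row=LF[4]=9
  step 9: row=9, L[9]='a', prepend. Next row=LF[9]=5
  step 10: row=5, L[5]='p', prepend. Next row=LF[5]=8
Reversed output: parallTU4$

Answer: parallTU4$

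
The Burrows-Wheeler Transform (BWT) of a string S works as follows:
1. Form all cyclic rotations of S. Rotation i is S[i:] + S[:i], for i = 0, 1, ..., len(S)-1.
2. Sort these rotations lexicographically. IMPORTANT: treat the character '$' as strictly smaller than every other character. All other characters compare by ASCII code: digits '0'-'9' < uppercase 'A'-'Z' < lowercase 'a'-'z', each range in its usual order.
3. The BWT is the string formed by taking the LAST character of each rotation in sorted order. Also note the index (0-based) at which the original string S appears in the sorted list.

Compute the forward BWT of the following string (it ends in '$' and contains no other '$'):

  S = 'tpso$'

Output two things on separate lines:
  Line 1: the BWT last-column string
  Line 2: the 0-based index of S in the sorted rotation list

Answer: ostp$
4

Derivation:
All 5 rotations (rotation i = S[i:]+S[:i]):
  rot[0] = tpso$
  rot[1] = pso$t
  rot[2] = so$tp
  rot[3] = o$tps
  rot[4] = $tpso
Sorted (with $ < everything):
  sorted[0] = $tpso  (last char: 'o')
  sorted[1] = o$tps  (last char: 's')
  sorted[2] = pso$t  (last char: 't')
  sorted[3] = so$tp  (last char: 'p')
  sorted[4] = tpso$  (last char: '$')
Last column: ostp$
Original string S is at sorted index 4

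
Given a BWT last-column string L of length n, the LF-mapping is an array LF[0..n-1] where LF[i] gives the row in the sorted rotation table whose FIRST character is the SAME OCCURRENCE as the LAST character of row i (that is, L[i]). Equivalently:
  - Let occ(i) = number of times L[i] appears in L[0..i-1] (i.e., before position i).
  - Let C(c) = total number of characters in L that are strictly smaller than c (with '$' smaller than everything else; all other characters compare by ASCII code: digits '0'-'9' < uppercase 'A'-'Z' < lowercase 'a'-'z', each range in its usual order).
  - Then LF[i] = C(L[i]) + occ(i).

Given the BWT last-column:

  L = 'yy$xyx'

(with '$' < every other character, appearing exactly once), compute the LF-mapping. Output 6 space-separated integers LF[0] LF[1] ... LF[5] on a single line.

Char counts: '$':1, 'x':2, 'y':3
C (first-col start): C('$')=0, C('x')=1, C('y')=3
L[0]='y': occ=0, LF[0]=C('y')+0=3+0=3
L[1]='y': occ=1, LF[1]=C('y')+1=3+1=4
L[2]='$': occ=0, LF[2]=C('$')+0=0+0=0
L[3]='x': occ=0, LF[3]=C('x')+0=1+0=1
L[4]='y': occ=2, LF[4]=C('y')+2=3+2=5
L[5]='x': occ=1, LF[5]=C('x')+1=1+1=2

Answer: 3 4 0 1 5 2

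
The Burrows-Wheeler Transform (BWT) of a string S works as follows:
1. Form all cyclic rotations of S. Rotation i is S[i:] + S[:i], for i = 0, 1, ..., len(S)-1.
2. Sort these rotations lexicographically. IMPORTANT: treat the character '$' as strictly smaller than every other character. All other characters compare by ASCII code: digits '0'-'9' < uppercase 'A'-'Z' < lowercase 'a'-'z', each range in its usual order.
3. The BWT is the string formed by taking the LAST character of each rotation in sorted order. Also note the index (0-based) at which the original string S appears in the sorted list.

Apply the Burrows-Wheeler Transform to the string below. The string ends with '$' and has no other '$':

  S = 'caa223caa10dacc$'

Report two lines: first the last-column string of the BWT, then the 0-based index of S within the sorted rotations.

Answer: c1aa22aaccdc3$a0
13

Derivation:
All 16 rotations (rotation i = S[i:]+S[:i]):
  rot[0] = caa223caa10dacc$
  rot[1] = aa223caa10dacc$c
  rot[2] = a223caa10dacc$ca
  rot[3] = 223caa10dacc$caa
  rot[4] = 23caa10dacc$caa2
  rot[5] = 3caa10dacc$caa22
  rot[6] = caa10dacc$caa223
  rot[7] = aa10dacc$caa223c
  rot[8] = a10dacc$caa223ca
  rot[9] = 10dacc$caa223caa
  rot[10] = 0dacc$caa223caa1
  rot[11] = dacc$caa223caa10
  rot[12] = acc$caa223caa10d
  rot[13] = cc$caa223caa10da
  rot[14] = c$caa223caa10dac
  rot[15] = $caa223caa10dacc
Sorted (with $ < everything):
  sorted[0] = $caa223caa10dacc  (last char: 'c')
  sorted[1] = 0dacc$caa223caa1  (last char: '1')
  sorted[2] = 10dacc$caa223caa  (last char: 'a')
  sorted[3] = 223caa10dacc$caa  (last char: 'a')
  sorted[4] = 23caa10dacc$caa2  (last char: '2')
  sorted[5] = 3caa10dacc$caa22  (last char: '2')
  sorted[6] = a10dacc$caa223ca  (last char: 'a')
  sorted[7] = a223caa10dacc$ca  (last char: 'a')
  sorted[8] = aa10dacc$caa223c  (last char: 'c')
  sorted[9] = aa223caa10dacc$c  (last char: 'c')
  sorted[10] = acc$caa223caa10d  (last char: 'd')
  sorted[11] = c$caa223caa10dac  (last char: 'c')
  sorted[12] = caa10dacc$caa223  (last char: '3')
  sorted[13] = caa223caa10dacc$  (last char: '$')
  sorted[14] = cc$caa223caa10da  (last char: 'a')
  sorted[15] = dacc$caa223caa10  (last char: '0')
Last column: c1aa22aaccdc3$a0
Original string S is at sorted index 13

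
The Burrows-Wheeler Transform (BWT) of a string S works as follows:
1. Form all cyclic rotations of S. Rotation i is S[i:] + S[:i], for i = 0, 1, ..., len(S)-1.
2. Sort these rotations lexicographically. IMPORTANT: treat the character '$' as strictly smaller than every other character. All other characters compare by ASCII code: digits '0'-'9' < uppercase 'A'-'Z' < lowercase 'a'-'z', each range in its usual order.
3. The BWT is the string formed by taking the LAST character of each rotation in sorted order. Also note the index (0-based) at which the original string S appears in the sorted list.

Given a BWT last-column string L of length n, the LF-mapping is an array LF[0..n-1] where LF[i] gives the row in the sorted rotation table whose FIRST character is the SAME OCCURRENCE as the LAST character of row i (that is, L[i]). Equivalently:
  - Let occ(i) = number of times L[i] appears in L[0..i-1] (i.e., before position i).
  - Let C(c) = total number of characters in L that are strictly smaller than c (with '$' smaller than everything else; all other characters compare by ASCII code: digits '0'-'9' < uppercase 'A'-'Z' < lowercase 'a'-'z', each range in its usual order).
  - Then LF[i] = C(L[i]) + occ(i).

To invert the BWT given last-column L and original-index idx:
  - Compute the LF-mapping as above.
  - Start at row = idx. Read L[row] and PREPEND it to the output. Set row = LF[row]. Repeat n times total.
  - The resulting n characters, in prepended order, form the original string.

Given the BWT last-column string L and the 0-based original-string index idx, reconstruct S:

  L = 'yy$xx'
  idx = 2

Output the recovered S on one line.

LF mapping: 3 4 0 1 2
Walk LF starting at row 2, prepending L[row]:
  step 1: row=2, L[2]='$', prepend. Next row=LF[2]=0
  step 2: row=0, L[0]='y', prepend. Next row=LF[0]=3
  step 3: row=3, L[3]='x', prepend. Next row=LF[3]=1
  step 4: row=1, L[1]='y', prepend. Next row=LF[1]=4
  step 5: row=4, L[4]='x', prepend. Next row=LF[4]=2
Reversed output: xyxy$

Answer: xyxy$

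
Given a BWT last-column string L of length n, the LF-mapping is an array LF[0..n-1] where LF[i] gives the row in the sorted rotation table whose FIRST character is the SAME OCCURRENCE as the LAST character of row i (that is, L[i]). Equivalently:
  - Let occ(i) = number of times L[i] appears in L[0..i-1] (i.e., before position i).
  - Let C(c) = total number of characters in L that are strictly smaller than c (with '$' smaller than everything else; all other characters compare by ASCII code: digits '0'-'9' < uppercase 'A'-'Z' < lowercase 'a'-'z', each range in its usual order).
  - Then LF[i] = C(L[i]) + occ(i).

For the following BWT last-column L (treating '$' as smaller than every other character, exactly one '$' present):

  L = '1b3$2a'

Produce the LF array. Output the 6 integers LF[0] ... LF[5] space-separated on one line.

Answer: 1 5 3 0 2 4

Derivation:
Char counts: '$':1, '1':1, '2':1, '3':1, 'a':1, 'b':1
C (first-col start): C('$')=0, C('1')=1, C('2')=2, C('3')=3, C('a')=4, C('b')=5
L[0]='1': occ=0, LF[0]=C('1')+0=1+0=1
L[1]='b': occ=0, LF[1]=C('b')+0=5+0=5
L[2]='3': occ=0, LF[2]=C('3')+0=3+0=3
L[3]='$': occ=0, LF[3]=C('$')+0=0+0=0
L[4]='2': occ=0, LF[4]=C('2')+0=2+0=2
L[5]='a': occ=0, LF[5]=C('a')+0=4+0=4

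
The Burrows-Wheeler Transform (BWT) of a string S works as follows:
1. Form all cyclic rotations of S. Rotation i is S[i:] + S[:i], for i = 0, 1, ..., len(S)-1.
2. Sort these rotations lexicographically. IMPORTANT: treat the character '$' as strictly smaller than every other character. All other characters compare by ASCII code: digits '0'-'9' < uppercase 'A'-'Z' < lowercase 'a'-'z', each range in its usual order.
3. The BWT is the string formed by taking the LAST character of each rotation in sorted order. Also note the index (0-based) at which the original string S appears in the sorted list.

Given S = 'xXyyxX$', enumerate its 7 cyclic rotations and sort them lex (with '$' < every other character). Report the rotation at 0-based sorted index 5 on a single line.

Answer: yxX$xXy

Derivation:
All 7 rotations (rotation i = S[i:]+S[:i]):
  rot[0] = xXyyxX$
  rot[1] = XyyxX$x
  rot[2] = yyxX$xX
  rot[3] = yxX$xXy
  rot[4] = xX$xXyy
  rot[5] = X$xXyyx
  rot[6] = $xXyyxX
Sorted (with $ < everything):
  sorted[0] = $xXyyxX
  sorted[1] = X$xXyyx
  sorted[2] = XyyxX$x
  sorted[3] = xX$xXyy
  sorted[4] = xXyyxX$
  sorted[5] = yxX$xXy
  sorted[6] = yyxX$xX
sorted[5] = yxX$xXy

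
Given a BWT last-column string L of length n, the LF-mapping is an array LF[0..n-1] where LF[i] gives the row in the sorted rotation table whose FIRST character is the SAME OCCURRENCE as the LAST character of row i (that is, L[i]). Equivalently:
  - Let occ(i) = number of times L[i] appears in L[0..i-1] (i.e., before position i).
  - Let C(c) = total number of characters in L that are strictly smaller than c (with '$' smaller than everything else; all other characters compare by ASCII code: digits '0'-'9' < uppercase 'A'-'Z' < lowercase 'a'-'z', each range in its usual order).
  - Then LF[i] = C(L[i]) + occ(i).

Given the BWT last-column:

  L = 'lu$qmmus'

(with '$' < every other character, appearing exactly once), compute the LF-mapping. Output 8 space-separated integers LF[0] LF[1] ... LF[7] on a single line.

Char counts: '$':1, 'l':1, 'm':2, 'q':1, 's':1, 'u':2
C (first-col start): C('$')=0, C('l')=1, C('m')=2, C('q')=4, C('s')=5, C('u')=6
L[0]='l': occ=0, LF[0]=C('l')+0=1+0=1
L[1]='u': occ=0, LF[1]=C('u')+0=6+0=6
L[2]='$': occ=0, LF[2]=C('$')+0=0+0=0
L[3]='q': occ=0, LF[3]=C('q')+0=4+0=4
L[4]='m': occ=0, LF[4]=C('m')+0=2+0=2
L[5]='m': occ=1, LF[5]=C('m')+1=2+1=3
L[6]='u': occ=1, LF[6]=C('u')+1=6+1=7
L[7]='s': occ=0, LF[7]=C('s')+0=5+0=5

Answer: 1 6 0 4 2 3 7 5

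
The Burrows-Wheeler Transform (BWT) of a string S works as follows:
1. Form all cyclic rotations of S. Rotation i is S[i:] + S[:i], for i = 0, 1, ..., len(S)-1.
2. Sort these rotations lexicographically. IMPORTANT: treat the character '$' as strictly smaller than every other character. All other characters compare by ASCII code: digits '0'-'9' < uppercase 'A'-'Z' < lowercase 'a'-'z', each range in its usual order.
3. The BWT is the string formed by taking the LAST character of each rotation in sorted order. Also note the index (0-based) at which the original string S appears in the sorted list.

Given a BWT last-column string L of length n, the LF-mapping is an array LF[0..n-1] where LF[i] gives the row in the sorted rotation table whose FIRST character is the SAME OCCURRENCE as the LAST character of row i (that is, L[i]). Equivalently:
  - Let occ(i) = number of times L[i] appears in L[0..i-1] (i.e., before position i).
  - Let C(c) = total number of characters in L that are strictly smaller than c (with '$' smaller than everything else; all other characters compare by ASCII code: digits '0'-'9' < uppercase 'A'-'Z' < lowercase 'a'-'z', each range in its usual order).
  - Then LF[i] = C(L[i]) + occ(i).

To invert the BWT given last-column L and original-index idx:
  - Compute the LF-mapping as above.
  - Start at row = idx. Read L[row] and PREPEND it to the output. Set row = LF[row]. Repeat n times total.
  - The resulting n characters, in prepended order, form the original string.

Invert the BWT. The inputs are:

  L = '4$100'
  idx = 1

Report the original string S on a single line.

LF mapping: 4 0 3 1 2
Walk LF starting at row 1, prepending L[row]:
  step 1: row=1, L[1]='$', prepend. Next row=LF[1]=0
  step 2: row=0, L[0]='4', prepend. Next row=LF[0]=4
  step 3: row=4, L[4]='0', prepend. Next row=LF[4]=2
  step 4: row=2, L[2]='1', prepend. Next row=LF[2]=3
  step 5: row=3, L[3]='0', prepend. Next row=LF[3]=1
Reversed output: 0104$

Answer: 0104$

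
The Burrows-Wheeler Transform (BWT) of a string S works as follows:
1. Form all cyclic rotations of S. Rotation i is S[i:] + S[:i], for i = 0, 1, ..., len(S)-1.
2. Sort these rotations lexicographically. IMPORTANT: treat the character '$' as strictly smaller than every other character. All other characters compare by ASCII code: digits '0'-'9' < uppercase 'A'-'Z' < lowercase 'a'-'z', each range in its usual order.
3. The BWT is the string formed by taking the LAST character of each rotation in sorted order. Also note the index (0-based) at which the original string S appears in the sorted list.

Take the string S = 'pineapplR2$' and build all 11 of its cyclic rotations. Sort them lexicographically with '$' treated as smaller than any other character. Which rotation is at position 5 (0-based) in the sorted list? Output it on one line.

Answer: ineapplR2$p

Derivation:
All 11 rotations (rotation i = S[i:]+S[:i]):
  rot[0] = pineapplR2$
  rot[1] = ineapplR2$p
  rot[2] = neapplR2$pi
  rot[3] = eapplR2$pin
  rot[4] = applR2$pine
  rot[5] = pplR2$pinea
  rot[6] = plR2$pineap
  rot[7] = lR2$pineapp
  rot[8] = R2$pineappl
  rot[9] = 2$pineapplR
  rot[10] = $pineapplR2
Sorted (with $ < everything):
  sorted[0] = $pineapplR2
  sorted[1] = 2$pineapplR
  sorted[2] = R2$pineappl
  sorted[3] = applR2$pine
  sorted[4] = eapplR2$pin
  sorted[5] = ineapplR2$p
  sorted[6] = lR2$pineapp
  sorted[7] = neapplR2$pi
  sorted[8] = pineapplR2$
  sorted[9] = plR2$pineap
  sorted[10] = pplR2$pinea
sorted[5] = ineapplR2$p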